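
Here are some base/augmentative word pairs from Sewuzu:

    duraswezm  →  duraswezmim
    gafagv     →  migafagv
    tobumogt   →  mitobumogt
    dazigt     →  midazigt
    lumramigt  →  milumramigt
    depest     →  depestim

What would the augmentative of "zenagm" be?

dazigt and depest both end in -t yet inflect differently (midazigt, depestim), so the final letter is not what conditions the rule; the second-to-last letter is.
"zenagm" has second-to-last letter 'g'. The stems whose second-to-last letter is 'g' (dazigt → midazigt, gafagv → migafagv, lumramigt → milumramigt) add the prefix mi-.
So zenagm → mizenagm.

mizenagm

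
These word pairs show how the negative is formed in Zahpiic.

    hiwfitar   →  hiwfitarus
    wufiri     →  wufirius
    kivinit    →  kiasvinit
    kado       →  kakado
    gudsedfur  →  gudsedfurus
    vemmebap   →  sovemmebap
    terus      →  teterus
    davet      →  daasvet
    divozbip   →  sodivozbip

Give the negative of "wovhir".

divozbip and wufiri both have last vowel 'i' yet inflect differently (sodivozbip, wufirius), so the last vowel is not what conditions the rule; the final letter is.
"wovhir" ends in -r. The stems ending in -r (hiwfitar → hiwfitarus, gudsedfur → gudsedfurus) add -us.
The other patterns: stems ending in -p add the prefix so-; stems ending in -t insert -as- after the first vowel; stems ending in -o or -s repeat the first consonant+vowel as a prefix.
So wovhir → wovhirus.

wovhirus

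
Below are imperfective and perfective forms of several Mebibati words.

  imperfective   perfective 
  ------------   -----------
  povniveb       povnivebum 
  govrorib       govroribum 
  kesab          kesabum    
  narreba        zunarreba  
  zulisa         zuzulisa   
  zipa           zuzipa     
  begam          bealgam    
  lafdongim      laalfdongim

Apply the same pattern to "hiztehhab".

kesab and narreba both have last vowel 'a' yet inflect differently (kesabum, zunarreba), so the last vowel is not what conditions the rule; the final letter is.
"hiztehhab" ends in -b. The stems ending in -b (povniveb → povnivebum, govrorib → govroribum, kesab → kesabum) add -um.
So hiztehhab → hiztehhabum.

hiztehhabum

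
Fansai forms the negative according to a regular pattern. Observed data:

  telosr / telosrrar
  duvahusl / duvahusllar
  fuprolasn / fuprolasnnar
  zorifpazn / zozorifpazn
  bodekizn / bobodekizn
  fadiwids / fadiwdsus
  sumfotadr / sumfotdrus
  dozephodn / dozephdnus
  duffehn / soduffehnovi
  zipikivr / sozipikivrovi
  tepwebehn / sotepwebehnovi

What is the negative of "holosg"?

fuprolasn and zorifpazn both end in -n yet inflect differently (fuprolasnnar, zozorifpazn), so the final letter is not what conditions the rule; the second-to-last letter is.
"holosg" has second-to-last letter 's'. The stems whose second-to-last letter is 's' (telosr → telosrrar, duvahusl → duvahusllar, fuprolasn → fuprolasnnar) double the final consonant and add -ar.
The other patterns: stems whose second-to-last letter is 'z' repeat the first consonant+vowel as a prefix; stems whose second-to-last letter is 'd' delete the last vowel and add -us; stems whose second-to-last letter is 'h' or 'v' add so- … -ovi around the stem.
So holosg → holosggar.

holosggar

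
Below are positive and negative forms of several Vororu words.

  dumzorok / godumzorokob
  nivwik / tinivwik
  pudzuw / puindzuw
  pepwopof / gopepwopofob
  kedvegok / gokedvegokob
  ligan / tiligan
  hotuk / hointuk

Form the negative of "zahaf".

hotuk and kedvegok both end in -k yet inflect differently (hointuk, gokedvegokob), so the final letter is not what conditions the rule; the last vowel is.
"zahaf" has last vowel 'a'. The one such stem in the data (ligan → tiligan) adds the prefix ti-, so the same rule applies.
The other patterns: stems whose last vowel is 'u' insert -in- after the first vowel; stems whose last vowel is 'o' add go- … -ob around the stem.
So zahaf → tizahaf.

tizahaf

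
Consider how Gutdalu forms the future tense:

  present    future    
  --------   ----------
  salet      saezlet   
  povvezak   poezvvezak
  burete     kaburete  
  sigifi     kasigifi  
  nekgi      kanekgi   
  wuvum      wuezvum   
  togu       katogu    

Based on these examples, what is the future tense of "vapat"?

togu and wuvum both have last vowel 'u' yet inflect differently (katogu, wuezvum), so the last vowel is not what conditions the rule; whether the stem ends in a vowel or a consonant is.
"vapat" ends in a consonant. The stems ending in a consonant (povvezak → poezvvezak, wuvum → wuezvum, salet → saezlet) insert -ez- after the first vowel.
So vapat → vaezpat.

vaezpat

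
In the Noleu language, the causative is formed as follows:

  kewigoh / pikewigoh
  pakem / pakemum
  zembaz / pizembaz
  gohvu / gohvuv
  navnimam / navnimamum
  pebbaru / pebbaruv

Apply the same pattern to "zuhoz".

navnimam and zembaz both have last vowel 'a' yet inflect differently (navnimamum, pizembaz), so the last vowel is not what conditions the rule; the final letter is.
"zuhoz" ends in -z. The one such stem in the data (zembaz → pizembaz) adds the prefix pi-, so the same rule applies.
The other patterns: stems ending in -u drop the final letter and add -uv; stems ending in -m add -um.
So zuhoz → pizuhoz.

pizuhoz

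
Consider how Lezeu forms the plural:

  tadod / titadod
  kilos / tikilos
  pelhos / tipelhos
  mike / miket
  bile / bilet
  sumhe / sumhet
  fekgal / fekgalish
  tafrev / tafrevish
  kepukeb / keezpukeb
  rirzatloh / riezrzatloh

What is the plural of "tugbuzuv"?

tugbuzuvish

"tugbuzuv" ends in -v. The one such stem in the data (tafrev → tafrevish) adds -ish, so the same rule applies.
So tugbuzuv → tugbuzuvish.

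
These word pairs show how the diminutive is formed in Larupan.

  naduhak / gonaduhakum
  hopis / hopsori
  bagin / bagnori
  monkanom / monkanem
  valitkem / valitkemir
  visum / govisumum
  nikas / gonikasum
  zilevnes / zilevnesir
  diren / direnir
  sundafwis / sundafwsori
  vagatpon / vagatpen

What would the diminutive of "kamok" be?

kamek

vagatpon and bagin both end in -n yet inflect differently (vagatpen, bagnori), so the final letter is not what conditions the rule; the last vowel is.
"kamok" has last vowel 'o'. The stems whose last vowel is 'o' (monkanom → monkanem, vagatpon → vagatpen) change the last vowel to 'e'.
So kamok → kamek.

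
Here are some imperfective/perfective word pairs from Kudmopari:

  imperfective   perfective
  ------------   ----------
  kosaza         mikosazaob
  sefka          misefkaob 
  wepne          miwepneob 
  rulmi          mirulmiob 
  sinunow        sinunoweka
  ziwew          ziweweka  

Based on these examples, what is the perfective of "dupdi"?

midupdiob

wepne and ziwew both have last vowel 'e' yet inflect differently (miwepneob, ziweweka), so the last vowel is not what conditions the rule; whether the stem ends in a vowel or a consonant is.
"dupdi" ends in a vowel. The stems ending in a vowel (kosaza → mikosazaob, sefka → misefkaob, wepne → miwepneob) add mi- … -ob around the stem.
The other pattern: stems ending in a consonant add -eka.
So dupdi → midupdiob.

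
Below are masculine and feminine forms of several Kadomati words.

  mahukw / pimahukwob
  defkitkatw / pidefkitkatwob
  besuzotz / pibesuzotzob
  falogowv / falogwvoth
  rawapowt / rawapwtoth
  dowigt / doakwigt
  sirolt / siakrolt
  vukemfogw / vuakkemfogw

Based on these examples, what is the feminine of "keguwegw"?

"keguwegw" has second-to-last letter 'g'. The stems whose second-to-last letter is 'g' (dowigt → doakwigt, vukemfogw → vuakkemfogw) insert -ak- after the first vowel.
The other patterns: stems whose second-to-last letter is 'k' or 't' add pi- … -ob around the stem; stems whose second-to-last letter is 'w' delete the last vowel and add -oth.
So keguwegw → keakguwegw.

keakguwegw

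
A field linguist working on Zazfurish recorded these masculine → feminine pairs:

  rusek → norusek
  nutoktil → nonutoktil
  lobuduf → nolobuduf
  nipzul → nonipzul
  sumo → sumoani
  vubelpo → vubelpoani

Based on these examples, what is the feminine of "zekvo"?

zekvoani

rusek and sumo both have 2 vowels yet inflect differently (norusek, sumoani), so the number of vowels is not what conditions the rule; whether the stem ends in a vowel or a consonant is.
"zekvo" ends in a vowel. The stems ending in a vowel (sumo → sumoani, vubelpo → vubelpoani) add -ani.
So zekvo → zekvoani.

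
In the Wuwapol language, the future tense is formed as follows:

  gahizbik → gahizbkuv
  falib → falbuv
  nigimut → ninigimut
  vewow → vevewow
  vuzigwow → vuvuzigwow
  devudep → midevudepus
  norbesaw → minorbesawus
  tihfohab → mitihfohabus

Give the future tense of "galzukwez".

migalzukwezus

"galzukwez" has last vowel 'e'. The one such stem in the data (devudep → midevudepus) adds mi- … -us around the stem, so the same rule applies.
So galzukwez → migalzukwezus.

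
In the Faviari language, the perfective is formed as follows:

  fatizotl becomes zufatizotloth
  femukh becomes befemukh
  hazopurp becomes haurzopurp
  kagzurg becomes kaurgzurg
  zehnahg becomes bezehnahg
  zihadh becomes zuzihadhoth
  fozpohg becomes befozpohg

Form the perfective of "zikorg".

ziurkorg

"zikorg" has second-to-last letter 'r'. The stems whose second-to-last letter is 'r' (hazopurp → haurzopurp, kagzurg → kaurgzurg) insert -ur- after the first vowel.
The other patterns: stems whose second-to-last letter is 'h' or 'k' add the prefix be-; stems whose second-to-last letter is 'd' or 't' add zu- … -oth around the stem.
So zikorg → ziurkorg.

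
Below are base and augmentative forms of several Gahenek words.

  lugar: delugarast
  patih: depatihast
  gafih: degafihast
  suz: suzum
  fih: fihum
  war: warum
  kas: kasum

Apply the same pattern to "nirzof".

"nirzof" has 2 vowels. The stems with 2 vowels (lugar → delugarast, patih → depatihast, gafih → degafihast) add de- … -ast around the stem.
So nirzof → denirzofast.

denirzofast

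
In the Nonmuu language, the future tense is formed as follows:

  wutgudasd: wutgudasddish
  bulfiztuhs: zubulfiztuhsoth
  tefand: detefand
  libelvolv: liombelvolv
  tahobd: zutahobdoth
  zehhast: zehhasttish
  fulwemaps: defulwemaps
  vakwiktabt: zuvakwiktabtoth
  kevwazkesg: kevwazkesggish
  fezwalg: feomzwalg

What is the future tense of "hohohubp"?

"hohohubp" has second-to-last letter 'b'. The stems whose second-to-last letter is 'b' (tahobd → zutahobdoth, vakwiktabt → zuvakwiktabtoth) add zu- … -oth around the stem.
The other patterns: stems whose second-to-last letter is 'n' or 'p' add the prefix de-; stems whose second-to-last letter is 's' double the final consonant and add -ish; stems whose second-to-last letter is 'l' insert -om- after the first vowel.
So hohohubp → zuhohohubpoth.

zuhohohubpoth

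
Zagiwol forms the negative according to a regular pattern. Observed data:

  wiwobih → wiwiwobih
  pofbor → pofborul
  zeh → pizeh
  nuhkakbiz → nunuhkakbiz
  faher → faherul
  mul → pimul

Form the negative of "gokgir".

gokgirul

zeh and wiwobih both end in -h yet inflect differently (pizeh, wiwiwobih), so the final letter is not what conditions the rule; the number of vowels is.
"gokgir" has 2 vowels. The stems with 2 vowels (faher → faherul, pofbor → pofborul) add -ul.
The other patterns: stems with 1 vowel add the prefix pi-; stems with 3 vowels repeat the first consonant+vowel as a prefix.
So gokgir → gokgirul.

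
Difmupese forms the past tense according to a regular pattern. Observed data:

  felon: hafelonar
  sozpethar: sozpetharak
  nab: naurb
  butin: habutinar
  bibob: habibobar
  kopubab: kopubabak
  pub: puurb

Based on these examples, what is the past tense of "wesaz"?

hawesazar

nab and bibob both end in -b yet inflect differently (naurb, habibobar), so the final letter is not what conditions the rule; the number of vowels is.
"wesaz" has 2 vowels. The stems with 2 vowels (bibob → habibobar, butin → habutinar, felon → hafelonar) add ha- … -ar around the stem.
The other patterns: stems with 1 vowel insert -ur- after the first vowel; stems with 3 vowels add -ak.
So wesaz → hawesazar.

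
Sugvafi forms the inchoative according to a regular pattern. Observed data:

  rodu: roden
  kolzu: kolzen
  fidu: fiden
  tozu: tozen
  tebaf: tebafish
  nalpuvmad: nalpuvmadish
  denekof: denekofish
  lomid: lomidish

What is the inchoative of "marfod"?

tozu and tebaf both begin with t- yet inflect differently (tozen, tebafish), so the first letter is not what conditions the rule; the final letter is.
"marfod" ends in -d. The stems ending in -d (nalpuvmad → nalpuvmadish, lomid → lomidish) add -ish.
So marfod → marfodish.

marfodish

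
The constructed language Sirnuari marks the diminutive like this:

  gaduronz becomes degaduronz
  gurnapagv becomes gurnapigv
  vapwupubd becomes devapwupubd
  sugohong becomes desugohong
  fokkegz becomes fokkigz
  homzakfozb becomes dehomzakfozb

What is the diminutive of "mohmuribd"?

"mohmuribd" has second-to-last letter 'b'. The one such stem in the data (vapwupubd → devapwupubd) adds the prefix de-, so the same rule applies.
So mohmuribd → demohmuribd.

demohmuribd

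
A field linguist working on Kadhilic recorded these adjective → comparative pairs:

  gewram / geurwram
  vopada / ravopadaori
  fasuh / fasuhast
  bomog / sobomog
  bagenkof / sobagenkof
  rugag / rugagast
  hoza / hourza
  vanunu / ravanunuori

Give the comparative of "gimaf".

bomog and rugag both end in -g yet inflect differently (sobomog, rugagast), so the final letter is not what conditions the rule; the first letter is.
"gimaf" begins with g-. The one such stem in the data (gewram → geurwram) inserts -ur- after the first vowel (as does hoza), so the same rule applies.
The other patterns: stems beginning with v- add ra- … -ori around the stem; stems beginning with b- add the prefix so-; stems beginning with f- or r- add -ast.
So gimaf → giurmaf.

giurmaf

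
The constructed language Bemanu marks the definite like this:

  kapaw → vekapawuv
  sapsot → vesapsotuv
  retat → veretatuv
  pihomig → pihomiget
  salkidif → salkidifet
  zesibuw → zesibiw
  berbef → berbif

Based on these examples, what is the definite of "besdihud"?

besdihid

"besdihud" has last vowel 'u'. The one such stem in the data (zesibuw → zesibiw) changes the last vowel to 'i' (as does berbef), so the same rule applies.
The other patterns: stems whose last vowel is 'a' or 'o' add ve- … -uv around the stem; stems whose last vowel is 'i' add -et.
So besdihud → besdihid.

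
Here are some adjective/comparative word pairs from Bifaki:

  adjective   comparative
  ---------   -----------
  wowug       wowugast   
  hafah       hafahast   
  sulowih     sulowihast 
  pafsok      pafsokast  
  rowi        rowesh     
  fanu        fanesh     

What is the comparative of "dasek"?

sulowih and rowi both have last vowel 'i' yet inflect differently (sulowihast, rowesh), so the last vowel is not what conditions the rule; whether the stem ends in a vowel or a consonant is.
"dasek" ends in a consonant. The stems ending in a consonant (wowug → wowugast, hafah → hafahast, sulowih → sulowihast) add -ast.
The other pattern: stems ending in a vowel drop the final letter and add -esh.
So dasek → dasekast.

dasekast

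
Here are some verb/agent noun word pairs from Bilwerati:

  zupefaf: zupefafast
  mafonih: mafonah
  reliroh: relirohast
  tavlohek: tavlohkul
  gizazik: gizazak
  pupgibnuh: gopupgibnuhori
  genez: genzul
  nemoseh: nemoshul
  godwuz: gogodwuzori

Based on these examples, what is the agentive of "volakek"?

reliroh and nemoseh both end in -h yet inflect differently (relirohast, nemoshul), so the final letter is not what conditions the rule; the last vowel is.
"volakek" has last vowel 'e'. The stems whose last vowel is 'e' (nemoseh → nemoshul, tavlohek → tavlohkul, genez → genzul) delete the last vowel and add -ul.
So volakek → volakkul.

volakkul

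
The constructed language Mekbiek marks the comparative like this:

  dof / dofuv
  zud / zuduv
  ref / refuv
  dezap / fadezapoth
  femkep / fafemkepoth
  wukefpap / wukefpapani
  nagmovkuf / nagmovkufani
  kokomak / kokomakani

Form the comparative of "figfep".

fafigfepoth

"figfep" has 2 vowels. The stems with 2 vowels (dezap → fadezapoth, femkep → fafemkepoth) add fa- … -oth around the stem.
The other patterns: stems with 1 vowel add -uv; stems with 3 vowels add -ani.
So figfep → fafigfepoth.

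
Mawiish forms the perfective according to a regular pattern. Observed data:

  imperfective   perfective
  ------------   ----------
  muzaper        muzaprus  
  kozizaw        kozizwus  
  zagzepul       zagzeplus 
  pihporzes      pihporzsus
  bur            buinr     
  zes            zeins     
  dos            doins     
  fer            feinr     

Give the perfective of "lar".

lainr

muzaper and bur both end in -r yet inflect differently (muzaprus, buinr), so the final letter is not what conditions the rule; the number of vowels is.
"lar" has 1 vowel. The stems with 1 vowel (bur → buinr, zes → zeins, dos → doins) insert -in- after the first vowel.
The other pattern: stems with 3 vowels delete the last vowel and add -us.
So lar → lainr.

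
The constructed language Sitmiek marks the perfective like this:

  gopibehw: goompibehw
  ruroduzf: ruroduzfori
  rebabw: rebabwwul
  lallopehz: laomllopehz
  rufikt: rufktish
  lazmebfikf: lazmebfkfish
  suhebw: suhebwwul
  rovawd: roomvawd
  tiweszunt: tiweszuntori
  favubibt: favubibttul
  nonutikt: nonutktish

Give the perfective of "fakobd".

fakobddul

favubibt and nonutikt both end in -t yet inflect differently (favubibttul, nonutktish), so the final letter is not what conditions the rule; the second-to-last letter is.
"fakobd" has second-to-last letter 'b'. The stems whose second-to-last letter is 'b' (rebabw → rebabwwul, favubibt → favubibttul, suhebw → suhebwwul) double the final consonant and add -ul.
So fakobd → fakobddul.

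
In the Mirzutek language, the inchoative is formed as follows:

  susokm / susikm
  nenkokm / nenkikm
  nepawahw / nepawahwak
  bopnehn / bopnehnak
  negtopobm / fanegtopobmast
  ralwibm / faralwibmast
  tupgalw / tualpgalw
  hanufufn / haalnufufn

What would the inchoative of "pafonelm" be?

paalfonelm

susokm and negtopobm both end in -m yet inflect differently (susikm, fanegtopobmast), so the final letter is not what conditions the rule; the second-to-last letter is.
"pafonelm" has second-to-last letter 'l'. The one such stem in the data (tupgalw → tualpgalw) inserts -al- after the first vowel (as does hanufufn), so the same rule applies.
The other patterns: stems whose second-to-last letter is 'k' change the last vowel to 'i'; stems whose second-to-last letter is 'h' add -ak; stems whose second-to-last letter is 'b' add fa- … -ast around the stem.
So pafonelm → paalfonelm.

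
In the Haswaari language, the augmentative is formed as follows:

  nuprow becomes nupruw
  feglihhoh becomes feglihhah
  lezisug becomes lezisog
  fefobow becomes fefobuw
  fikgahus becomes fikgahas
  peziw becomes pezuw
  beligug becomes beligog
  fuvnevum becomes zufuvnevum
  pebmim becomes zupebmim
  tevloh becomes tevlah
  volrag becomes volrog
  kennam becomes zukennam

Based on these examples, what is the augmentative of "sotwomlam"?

"sotwomlam" ends in -m. The stems ending in -m (pebmim → zupebmim, kennam → zukennam, fuvnevum → zufuvnevum) add the prefix zu-.
So sotwomlam → zusotwomlam.

zusotwomlam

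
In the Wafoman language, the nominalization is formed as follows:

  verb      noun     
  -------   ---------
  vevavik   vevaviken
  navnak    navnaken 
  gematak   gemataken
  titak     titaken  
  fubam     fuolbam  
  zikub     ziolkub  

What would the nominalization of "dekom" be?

"dekom" ends in -m. The one such stem in the data (fubam → fuolbam) inserts -ol- after the first vowel (as does zikub), so the same rule applies.
So dekom → deolkom.

deolkom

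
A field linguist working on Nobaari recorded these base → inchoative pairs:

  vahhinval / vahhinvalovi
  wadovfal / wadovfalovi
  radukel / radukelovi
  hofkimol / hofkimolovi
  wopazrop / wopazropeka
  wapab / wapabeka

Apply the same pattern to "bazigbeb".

hofkimol and wopazrop both have last vowel 'o' yet inflect differently (hofkimolovi, wopazropeka), so the last vowel is not what conditions the rule; the final letter is.
"bazigbeb" ends in -b. The one such stem in the data (wapab → wapabeka) adds -eka, so the same rule applies.
So bazigbeb → bazigbebeka.

bazigbebeka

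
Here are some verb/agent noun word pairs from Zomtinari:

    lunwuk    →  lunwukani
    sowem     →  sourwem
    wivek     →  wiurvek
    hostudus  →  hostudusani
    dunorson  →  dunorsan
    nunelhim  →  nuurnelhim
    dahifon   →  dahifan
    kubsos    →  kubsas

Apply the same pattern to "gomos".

gomas

"gomos" has last vowel 'o'. The stems whose last vowel is 'o' (dahifon → dahifan, kubsos → kubsas, dunorson → dunorsan) change the last vowel to 'a'.
The other patterns: stems whose last vowel is 'u' add -ani; stems whose last vowel is 'e' or 'i' insert -ur- after the first vowel.
So gomos → gomas.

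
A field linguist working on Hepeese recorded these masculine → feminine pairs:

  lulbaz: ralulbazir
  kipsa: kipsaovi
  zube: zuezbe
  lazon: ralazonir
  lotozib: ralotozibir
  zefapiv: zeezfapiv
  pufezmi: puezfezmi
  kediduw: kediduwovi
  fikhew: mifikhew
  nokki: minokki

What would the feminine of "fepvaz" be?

kediduw and fikhew both end in -w yet inflect differently (kediduwovi, mifikhew), so the final letter is not what conditions the rule; the first letter is.
"fepvaz" begins with f-. The one such stem in the data (fikhew → mifikhew) adds the prefix mi-, so the same rule applies.
The other patterns: stems beginning with p- or z- insert -ez- after the first vowel; stems beginning with k- add -ovi; stems beginning with l- add ra- … -ir around the stem.
So fepvaz → mifepvaz.

mifepvaz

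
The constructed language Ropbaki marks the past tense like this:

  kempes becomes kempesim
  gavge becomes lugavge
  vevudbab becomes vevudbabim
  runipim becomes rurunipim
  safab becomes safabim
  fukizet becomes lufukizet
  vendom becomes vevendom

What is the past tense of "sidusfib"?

sidusfibim

gavge and kempes both have last vowel 'e' yet inflect differently (lugavge, kempesim), so the last vowel is not what conditions the rule; the final letter is.
"sidusfib" ends in -b. The stems ending in -b (vevudbab → vevudbabim, safab → safabim) add -im.
The other patterns: stems ending in -e or -t add the prefix lu-; stems ending in -m repeat the first consonant+vowel as a prefix.
So sidusfib → sidusfibim.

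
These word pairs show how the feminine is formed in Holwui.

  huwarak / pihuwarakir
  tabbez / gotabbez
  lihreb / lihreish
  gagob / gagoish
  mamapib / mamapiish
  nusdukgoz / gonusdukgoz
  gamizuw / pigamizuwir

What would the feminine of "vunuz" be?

tabbez and lihreb both have last vowel 'e' yet inflect differently (gotabbez, lihreish), so the last vowel is not what conditions the rule; the final letter is.
"vunuz" ends in -z. The stems ending in -z (tabbez → gotabbez, nusdukgoz → gonusdukgoz) add the prefix go-.
So vunuz → govunuz.

govunuz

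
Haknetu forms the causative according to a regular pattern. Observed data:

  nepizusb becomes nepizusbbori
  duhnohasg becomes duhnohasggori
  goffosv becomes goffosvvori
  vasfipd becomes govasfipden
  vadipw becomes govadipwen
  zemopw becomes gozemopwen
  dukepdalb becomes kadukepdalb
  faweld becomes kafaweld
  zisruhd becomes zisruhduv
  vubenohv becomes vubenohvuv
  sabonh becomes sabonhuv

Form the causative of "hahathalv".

nepizusb and dukepdalb both end in -b yet inflect differently (nepizusbbori, kadukepdalb), so the final letter is not what conditions the rule; the second-to-last letter is.
"hahathalv" has second-to-last letter 'l'. The stems whose second-to-last letter is 'l' (dukepdalb → kadukepdalb, faweld → kafaweld) add the prefix ka-.
So hahathalv → kahahathalv.

kahahathalv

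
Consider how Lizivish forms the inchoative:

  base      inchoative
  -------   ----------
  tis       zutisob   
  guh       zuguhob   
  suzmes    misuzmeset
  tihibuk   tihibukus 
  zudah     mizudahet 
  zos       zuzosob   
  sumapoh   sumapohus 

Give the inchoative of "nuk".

guh and zudah both end in -h yet inflect differently (zuguhob, mizudahet), so the final letter is not what conditions the rule; the number of vowels is.
"nuk" has 1 vowel. The stems with 1 vowel (zos → zuzosob, tis → zutisob, guh → zuguhob) add zu- … -ob around the stem.
So nuk → zunukob.

zunukob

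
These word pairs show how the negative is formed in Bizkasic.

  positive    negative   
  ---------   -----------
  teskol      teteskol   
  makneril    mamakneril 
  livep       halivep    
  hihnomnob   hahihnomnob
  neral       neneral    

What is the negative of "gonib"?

teskol and hihnomnob both have last vowel 'o' yet inflect differently (teteskol, hahihnomnob), so the last vowel is not what conditions the rule; the final letter is.
"gonib" ends in -b. The one such stem in the data (hihnomnob → hahihnomnob) adds the prefix ha-, so the same rule applies.
The other pattern: stems ending in -l repeat the first consonant+vowel as a prefix.
So gonib → hagonib.

hagonib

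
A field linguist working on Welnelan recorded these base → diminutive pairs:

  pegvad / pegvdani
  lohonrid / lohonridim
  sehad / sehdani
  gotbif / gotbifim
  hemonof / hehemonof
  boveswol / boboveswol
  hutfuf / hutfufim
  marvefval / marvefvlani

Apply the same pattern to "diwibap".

diwibpani

boveswol and marvefval both end in -l yet inflect differently (boboveswol, marvefvlani), so the final letter is not what conditions the rule; the last vowel is.
"diwibap" has last vowel 'a'. The stems whose last vowel is 'a' (sehad → sehdani, marvefval → marvefvlani, pegvad → pegvdani) delete the last vowel and add -ani.
The other patterns: stems whose last vowel is 'o' repeat the first consonant+vowel as a prefix; stems whose last vowel is 'i' or 'u' add -im.
So diwibap → diwibpani.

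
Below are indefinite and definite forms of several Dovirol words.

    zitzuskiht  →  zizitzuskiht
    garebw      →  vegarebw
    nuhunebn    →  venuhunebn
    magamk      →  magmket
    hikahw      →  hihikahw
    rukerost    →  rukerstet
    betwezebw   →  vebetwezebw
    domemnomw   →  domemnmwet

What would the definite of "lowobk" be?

velowobk

"lowobk" has second-to-last letter 'b'. The stems whose second-to-last letter is 'b' (betwezebw → vebetwezebw, nuhunebn → venuhunebn, garebw → vegarebw) add the prefix ve-.
So lowobk → velowobk.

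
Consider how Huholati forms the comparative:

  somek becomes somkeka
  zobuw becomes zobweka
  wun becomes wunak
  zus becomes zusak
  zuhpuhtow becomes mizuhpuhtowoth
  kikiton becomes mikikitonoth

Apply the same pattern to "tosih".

tosheka

zobuw and zuhpuhtow both end in -w yet inflect differently (zobweka, mizuhpuhtowoth), so the final letter is not what conditions the rule; the number of vowels is.
"tosih" has 2 vowels. The stems with 2 vowels (somek → somkeka, zobuw → zobweka) delete the last vowel and add -eka.
So tosih → tosheka.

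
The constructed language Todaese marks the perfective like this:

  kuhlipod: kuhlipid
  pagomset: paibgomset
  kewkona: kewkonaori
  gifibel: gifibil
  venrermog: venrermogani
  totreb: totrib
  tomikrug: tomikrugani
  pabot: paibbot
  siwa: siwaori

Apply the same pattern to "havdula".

havdulaori

"havdula" ends in -a. The stems ending in -a (kewkona → kewkonaori, siwa → siwaori) add -ori.
So havdula → havdulaori.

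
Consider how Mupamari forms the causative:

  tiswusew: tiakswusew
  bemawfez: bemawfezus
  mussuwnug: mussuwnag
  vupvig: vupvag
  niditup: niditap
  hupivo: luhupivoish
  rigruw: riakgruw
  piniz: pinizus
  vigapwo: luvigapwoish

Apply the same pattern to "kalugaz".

vupvig and piniz both have last vowel 'i' yet inflect differently (vupvag, pinizus), so the last vowel is not what conditions the rule; the final letter is.
"kalugaz" ends in -z. The stems ending in -z (bemawfez → bemawfezus, piniz → pinizus) add -us.
The other patterns: stems ending in -o add lu- … -ish around the stem; stems ending in -g or -p change the last vowel to 'a'; stems ending in -w insert -ak- after the first vowel.
So kalugaz → kalugazus.

kalugazus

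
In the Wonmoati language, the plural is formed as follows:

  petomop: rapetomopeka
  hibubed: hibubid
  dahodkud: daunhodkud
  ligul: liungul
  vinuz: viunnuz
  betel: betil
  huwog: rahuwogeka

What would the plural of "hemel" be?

betel and ligul both end in -l yet inflect differently (betil, liungul), so the final letter is not what conditions the rule; the last vowel is.
"hemel" has last vowel 'e'. The stems whose last vowel is 'e' (betel → betil, hibubed → hibubid) change the last vowel to 'i'.
The other patterns: stems whose last vowel is 'o' add ra- … -eka around the stem; stems whose last vowel is 'u' insert -un- after the first vowel.
So hemel → hemil.

hemil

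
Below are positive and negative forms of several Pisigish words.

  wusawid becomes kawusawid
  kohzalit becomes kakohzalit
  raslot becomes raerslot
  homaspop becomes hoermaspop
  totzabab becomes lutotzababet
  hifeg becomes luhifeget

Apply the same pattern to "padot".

kohzalit and raslot both end in -t yet inflect differently (kakohzalit, raerslot), so the final letter is not what conditions the rule; the last vowel is.
"padot" has last vowel 'o'. The stems whose last vowel is 'o' (raslot → raerslot, homaspop → hoermaspop) insert -er- after the first vowel.
The other patterns: stems whose last vowel is 'i' add the prefix ka-; stems whose last vowel is 'a' or 'e' add lu- … -et around the stem.
So padot → paerdot.

paerdot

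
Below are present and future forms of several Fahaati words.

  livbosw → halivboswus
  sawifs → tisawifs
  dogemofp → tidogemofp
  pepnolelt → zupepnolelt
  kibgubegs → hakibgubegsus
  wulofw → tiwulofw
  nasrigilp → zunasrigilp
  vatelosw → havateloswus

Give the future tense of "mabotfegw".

nasrigilp and dogemofp both end in -p yet inflect differently (zunasrigilp, tidogemofp), so the final letter is not what conditions the rule; the second-to-last letter is.
"mabotfegw" has second-to-last letter 'g'. The one such stem in the data (kibgubegs → hakibgubegsus) adds ha- … -us around the stem, so the same rule applies.
The other patterns: stems whose second-to-last letter is 'l' add the prefix zu-; stems whose second-to-last letter is 'f' add the prefix ti-.
So mabotfegw → hamabotfegwus.

hamabotfegwus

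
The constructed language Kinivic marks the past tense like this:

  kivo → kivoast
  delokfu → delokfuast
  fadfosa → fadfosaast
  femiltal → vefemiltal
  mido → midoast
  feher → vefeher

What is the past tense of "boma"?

fadfosa and femiltal both have last vowel 'a' yet inflect differently (fadfosaast, vefemiltal), so the last vowel is not what conditions the rule; whether the stem ends in a vowel or a consonant is.
"boma" ends in a vowel. The stems ending in a vowel (mido → midoast, delokfu → delokfuast, fadfosa → fadfosaast) add -ast.
So boma → bomaast.

bomaast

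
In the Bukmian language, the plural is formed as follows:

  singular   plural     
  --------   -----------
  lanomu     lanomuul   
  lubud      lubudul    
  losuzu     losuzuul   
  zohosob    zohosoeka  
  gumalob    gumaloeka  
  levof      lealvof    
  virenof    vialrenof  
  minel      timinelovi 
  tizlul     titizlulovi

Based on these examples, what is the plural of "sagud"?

zohosob and levof both have last vowel 'o' yet inflect differently (zohosoeka, lealvof), so the last vowel is not what conditions the rule; the final letter is.
"sagud" ends in -d. The one such stem in the data (lubud → lubudul) adds -ul, so the same rule applies.
The other patterns: stems ending in -b drop the final letter and add -eka; stems ending in -f insert -al- after the first vowel; stems ending in -l add ti- … -ovi around the stem.
So sagud → sagudul.

sagudul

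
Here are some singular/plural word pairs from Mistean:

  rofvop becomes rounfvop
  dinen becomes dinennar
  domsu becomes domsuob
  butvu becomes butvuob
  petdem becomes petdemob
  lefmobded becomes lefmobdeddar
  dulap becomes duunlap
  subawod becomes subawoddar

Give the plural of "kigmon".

kigmonnar

rofvop and subawod both have last vowel 'o' yet inflect differently (rounfvop, subawoddar), so the last vowel is not what conditions the rule; the final letter is.
"kigmon" ends in -n. The one such stem in the data (dinen → dinennar) doubles the final consonant and adds -ar (as do subawod, lefmobded), so the same rule applies.
The other patterns: stems ending in -p insert -un- after the first vowel; stems ending in -m or -u add -ob.
So kigmon → kigmonnar.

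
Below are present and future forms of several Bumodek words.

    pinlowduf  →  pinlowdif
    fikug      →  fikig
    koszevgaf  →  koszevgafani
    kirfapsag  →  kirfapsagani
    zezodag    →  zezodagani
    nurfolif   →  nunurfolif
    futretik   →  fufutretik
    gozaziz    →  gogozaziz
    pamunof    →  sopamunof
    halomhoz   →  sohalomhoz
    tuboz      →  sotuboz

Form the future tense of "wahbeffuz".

pinlowduf and koszevgaf both end in -f yet inflect differently (pinlowdif, koszevgafani), so the final letter is not what conditions the rule; the last vowel is.
"wahbeffuz" has last vowel 'u'. The stems whose last vowel is 'u' (pinlowduf → pinlowdif, fikug → fikig) change the last vowel to 'i'.
The other patterns: stems whose last vowel is 'a' add -ani; stems whose last vowel is 'i' repeat the first consonant+vowel as a prefix; stems whose last vowel is 'o' add the prefix so-.
So wahbeffuz → wahbeffiz.

wahbeffiz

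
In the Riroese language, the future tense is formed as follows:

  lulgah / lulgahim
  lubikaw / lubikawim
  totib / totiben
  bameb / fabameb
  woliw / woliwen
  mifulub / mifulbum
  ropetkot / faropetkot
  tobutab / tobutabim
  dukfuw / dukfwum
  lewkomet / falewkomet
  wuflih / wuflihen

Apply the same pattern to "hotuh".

hothum

tobutab and bameb both end in -b yet inflect differently (tobutabim, fabameb), so the final letter is not what conditions the rule; the last vowel is.
"hotuh" has last vowel 'u'. The stems whose last vowel is 'u' (dukfuw → dukfwum, mifulub → mifulbum) delete the last vowel and add -um.
So hotuh → hothum.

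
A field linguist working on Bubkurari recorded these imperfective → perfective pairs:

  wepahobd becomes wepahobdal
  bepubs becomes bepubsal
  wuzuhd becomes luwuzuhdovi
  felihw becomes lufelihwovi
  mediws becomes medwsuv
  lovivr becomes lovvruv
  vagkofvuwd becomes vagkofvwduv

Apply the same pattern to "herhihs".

luherhihsovi

wepahobd and wuzuhd both end in -d yet inflect differently (wepahobdal, luwuzuhdovi), so the final letter is not what conditions the rule; the second-to-last letter is.
"herhihs" has second-to-last letter 'h'. The stems whose second-to-last letter is 'h' (wuzuhd → luwuzuhdovi, felihw → lufelihwovi) add lu- … -ovi around the stem.
The other patterns: stems whose second-to-last letter is 'b' add -al; stems whose second-to-last letter is 'v' or 'w' delete the last vowel and add -uv.
So herhihs → luherhihsovi.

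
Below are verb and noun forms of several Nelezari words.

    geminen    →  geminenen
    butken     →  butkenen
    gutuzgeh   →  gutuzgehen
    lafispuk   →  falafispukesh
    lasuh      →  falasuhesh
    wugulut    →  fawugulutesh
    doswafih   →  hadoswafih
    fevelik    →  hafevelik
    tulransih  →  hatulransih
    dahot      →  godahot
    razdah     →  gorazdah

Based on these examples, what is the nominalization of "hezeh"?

gutuzgeh and lasuh both end in -h yet inflect differently (gutuzgehen, falasuhesh), so the final letter is not what conditions the rule; the last vowel is.
"hezeh" has last vowel 'e'. The stems whose last vowel is 'e' (geminen → geminenen, butken → butkenen, gutuzgeh → gutuzgehen) add -en.
The other patterns: stems whose last vowel is 'u' add fa- … -esh around the stem; stems whose last vowel is 'i' add the prefix ha-; stems whose last vowel is 'a' or 'o' add the prefix go-.
So hezeh → hezehen.

hezehen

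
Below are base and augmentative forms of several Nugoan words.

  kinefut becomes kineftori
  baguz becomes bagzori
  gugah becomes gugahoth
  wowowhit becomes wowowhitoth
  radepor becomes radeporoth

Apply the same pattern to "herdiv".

herdivoth

kinefut and wowowhit both end in -t yet inflect differently (kineftori, wowowhitoth), so the final letter is not what conditions the rule; the last vowel is.
"herdiv" has last vowel 'i'. The one such stem in the data (wowowhit → wowowhitoth) adds -oth, so the same rule applies.
So herdiv → herdivoth.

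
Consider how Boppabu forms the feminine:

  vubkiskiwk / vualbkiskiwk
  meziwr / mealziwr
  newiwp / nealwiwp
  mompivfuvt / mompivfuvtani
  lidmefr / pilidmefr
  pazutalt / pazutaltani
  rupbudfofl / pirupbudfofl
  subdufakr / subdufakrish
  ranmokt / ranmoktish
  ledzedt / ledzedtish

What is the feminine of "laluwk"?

meziwr and lidmefr both end in -r yet inflect differently (mealziwr, pilidmefr), so the final letter is not what conditions the rule; the second-to-last letter is.
"laluwk" has second-to-last letter 'w'. The stems whose second-to-last letter is 'w' (newiwp → nealwiwp, meziwr → mealziwr, vubkiskiwk → vualbkiskiwk) insert -al- after the first vowel.
So laluwk → laalluwk.

laalluwk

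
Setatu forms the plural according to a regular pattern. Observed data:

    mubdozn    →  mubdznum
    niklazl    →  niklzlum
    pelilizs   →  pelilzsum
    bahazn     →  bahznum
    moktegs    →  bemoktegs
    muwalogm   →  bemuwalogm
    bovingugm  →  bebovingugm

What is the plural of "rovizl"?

pelilizs and moktegs both end in -s yet inflect differently (pelilzsum, bemoktegs), so the final letter is not what conditions the rule; the second-to-last letter is.
"rovizl" has second-to-last letter 'z'. The stems whose second-to-last letter is 'z' (mubdozn → mubdznum, niklazl → niklzlum, pelilizs → pelilzsum) delete the last vowel and add -um.
The other pattern: stems whose second-to-last letter is 'g' add the prefix be-.
So rovizl → rovzlum.

rovzlum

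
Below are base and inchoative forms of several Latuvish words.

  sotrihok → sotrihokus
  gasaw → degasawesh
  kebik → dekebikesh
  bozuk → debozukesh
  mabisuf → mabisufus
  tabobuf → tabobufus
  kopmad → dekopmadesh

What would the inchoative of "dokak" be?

dedokakesh

"dokak" has 2 vowels. The stems with 2 vowels (gasaw → degasawesh, bozuk → debozukesh, kebik → dekebikesh) add de- … -esh around the stem.
The other pattern: stems with 3 vowels add -us.
So dokak → dedokakesh.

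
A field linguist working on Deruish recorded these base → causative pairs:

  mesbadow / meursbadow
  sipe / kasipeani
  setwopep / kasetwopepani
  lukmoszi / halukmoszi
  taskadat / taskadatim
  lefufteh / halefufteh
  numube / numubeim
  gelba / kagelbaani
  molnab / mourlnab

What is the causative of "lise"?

sipe and numube both end in -e yet inflect differently (kasipeani, numubeim), so the final letter is not what conditions the rule; the first letter is.
"lise" begins with l-. The stems beginning with l- (lefufteh → halefufteh, lukmoszi → halukmoszi) add the prefix ha-.
The other patterns: stems beginning with g- or s- add ka- … -ani around the stem; stems beginning with m- insert -ur- after the first vowel; stems beginning with n- or t- add -im.
So lise → halise.

halise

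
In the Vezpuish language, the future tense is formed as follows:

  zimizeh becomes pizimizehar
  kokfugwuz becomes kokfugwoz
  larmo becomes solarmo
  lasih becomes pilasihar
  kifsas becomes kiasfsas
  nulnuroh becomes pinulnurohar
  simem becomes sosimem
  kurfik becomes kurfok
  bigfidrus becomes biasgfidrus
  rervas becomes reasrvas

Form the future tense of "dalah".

pidalahar

lasih and kurfik both have last vowel 'i' yet inflect differently (pilasihar, kurfok), so the last vowel is not what conditions the rule; the final letter is.
"dalah" ends in -h. The stems ending in -h (zimizeh → pizimizehar, lasih → pilasihar, nulnuroh → pinulnurohar) add pi- … -ar around the stem.
The other patterns: stems ending in -k or -z change the last vowel to 'o'; stems ending in -s insert -as- after the first vowel; stems ending in -m or -o add the prefix so-.
So dalah → pidalahar.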